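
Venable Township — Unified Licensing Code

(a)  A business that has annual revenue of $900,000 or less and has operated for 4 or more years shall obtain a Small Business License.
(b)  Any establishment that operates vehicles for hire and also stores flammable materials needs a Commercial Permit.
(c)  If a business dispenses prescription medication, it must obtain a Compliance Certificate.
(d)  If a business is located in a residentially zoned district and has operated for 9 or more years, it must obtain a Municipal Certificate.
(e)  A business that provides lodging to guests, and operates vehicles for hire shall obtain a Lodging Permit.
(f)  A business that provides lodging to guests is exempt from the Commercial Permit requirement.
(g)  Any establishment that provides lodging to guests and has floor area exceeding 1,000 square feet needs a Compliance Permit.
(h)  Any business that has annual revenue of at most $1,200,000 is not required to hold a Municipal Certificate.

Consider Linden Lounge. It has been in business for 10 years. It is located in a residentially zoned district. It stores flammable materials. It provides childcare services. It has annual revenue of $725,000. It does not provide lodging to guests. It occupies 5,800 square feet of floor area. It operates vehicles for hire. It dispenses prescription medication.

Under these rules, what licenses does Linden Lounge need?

(a) revenue $725,000 ≤ $900,000; years in business 10 ≥ 4 → Small Business License required.
(b) operates vehicles for hire; stores flammable materials → Commercial Permit required.
(c) dispenses prescription medication → Compliance Certificate required.
(d) is located in a residentially zoned district; years in business 10 ≥ 9 → Municipal Certificate required.
(e) does not provide lodging to guests; operates vehicles for hire → Lodging Permit not required.
(f) does not provide lodging to guests → Commercial Permit exemption does not apply.
(g) does not provide lodging to guests; floor area 5,800 square feet > 1,000 square feet → Compliance Permit not required.
(h) revenue $725,000 ≤ $1,200,000 → exempt from Municipal Certificate.

Commercial Permit, Compliance Certificate, Small Business License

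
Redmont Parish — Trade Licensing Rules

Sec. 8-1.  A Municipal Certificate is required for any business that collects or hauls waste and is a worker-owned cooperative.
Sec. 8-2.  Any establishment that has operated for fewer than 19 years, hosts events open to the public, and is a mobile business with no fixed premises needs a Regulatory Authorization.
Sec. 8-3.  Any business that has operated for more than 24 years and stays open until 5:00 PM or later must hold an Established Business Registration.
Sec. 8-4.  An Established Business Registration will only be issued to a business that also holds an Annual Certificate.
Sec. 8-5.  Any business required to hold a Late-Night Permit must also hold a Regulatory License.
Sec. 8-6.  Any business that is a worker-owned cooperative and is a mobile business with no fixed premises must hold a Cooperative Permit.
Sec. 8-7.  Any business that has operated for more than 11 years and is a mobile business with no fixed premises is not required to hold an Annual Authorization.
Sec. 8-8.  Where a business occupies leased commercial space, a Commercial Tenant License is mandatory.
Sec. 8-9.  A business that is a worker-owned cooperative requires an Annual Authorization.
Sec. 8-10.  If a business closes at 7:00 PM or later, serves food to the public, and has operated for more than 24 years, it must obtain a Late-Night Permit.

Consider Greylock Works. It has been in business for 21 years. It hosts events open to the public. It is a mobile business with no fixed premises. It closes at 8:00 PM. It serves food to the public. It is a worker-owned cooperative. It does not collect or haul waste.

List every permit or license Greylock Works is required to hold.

Sec. 8-1. does not collect or haul waste; is a worker-owned cooperative → Municipal Certificate not required.
Sec. 8-2. years in business 21 ≥ 19; hosts events open to the public; is a mobile business with no fixed premises → Regulatory Authorization not required.
Sec. 8-3. years in business 21 ≤ 24; closes 8:00 PM, after 5:00 PM → Established Business Registration not required.
Sec. 8-4. Established Business Registration is not required → no effect.
Sec. 8-5. Late-Night Permit is not required → no effect.
Sec. 8-6. is a worker-owned cooperative; is a mobile business with no fixed premises → Cooperative Permit required.
Sec. 8-7. years in business 21 > 11; is a mobile business with no fixed premises → exempt from Annual Authorization.
Sec. 8-8. is a mobile business with no fixed premises (not: occupies leased commercial space) → Commercial Tenant License not required.
Sec. 8-9. is a worker-owned cooperative → Annual Authorization required.
Sec. 8-10. closes 8:00 PM, after 7:00 PM; serves food to the public; years in business 21 ≤ 24 → Late-Night Permit not required.

Cooperative Permit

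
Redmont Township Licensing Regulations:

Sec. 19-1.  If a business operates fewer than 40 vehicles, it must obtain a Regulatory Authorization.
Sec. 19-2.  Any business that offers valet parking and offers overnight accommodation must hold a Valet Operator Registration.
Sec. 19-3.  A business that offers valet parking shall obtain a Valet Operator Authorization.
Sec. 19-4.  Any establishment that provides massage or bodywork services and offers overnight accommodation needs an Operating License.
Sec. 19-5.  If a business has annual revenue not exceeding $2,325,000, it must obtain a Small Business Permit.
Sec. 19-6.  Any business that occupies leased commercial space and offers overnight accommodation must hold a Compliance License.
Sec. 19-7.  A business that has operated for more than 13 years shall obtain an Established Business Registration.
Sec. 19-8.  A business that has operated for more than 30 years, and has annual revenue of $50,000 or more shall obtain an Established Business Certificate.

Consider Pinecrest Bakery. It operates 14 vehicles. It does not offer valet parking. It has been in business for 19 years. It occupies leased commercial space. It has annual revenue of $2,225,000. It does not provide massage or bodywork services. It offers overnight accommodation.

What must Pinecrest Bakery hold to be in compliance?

Compliance License, Established Business Registration, Regulatory Authorization, Small Business Permit

Sec. 19-1. vehicles 14 < 40 → Regulatory Authorization required.
Sec. 19-2. does not offer valet parking; offers overnight accommodation → Valet Operator Registration not required.
Sec. 19-3. does not offer valet parking → Valet Operator Authorization not required.
Sec. 19-4. does not provide massage or bodywork services; offers overnight accommodation → Operating License not required.
Sec. 19-5. revenue $2,225,000 ≤ $2,325,000 → Small Business Permit required.
Sec. 19-6. occupies leased commercial space; offers overnight accommodation → Compliance License required.
Sec. 19-7. years in business 19 > 13 → Established Business Registration required.
Sec. 19-8. years in business 19 ≤ 30; revenue $2,225,000 ≥ $50,000 → Established Business Certificate not required.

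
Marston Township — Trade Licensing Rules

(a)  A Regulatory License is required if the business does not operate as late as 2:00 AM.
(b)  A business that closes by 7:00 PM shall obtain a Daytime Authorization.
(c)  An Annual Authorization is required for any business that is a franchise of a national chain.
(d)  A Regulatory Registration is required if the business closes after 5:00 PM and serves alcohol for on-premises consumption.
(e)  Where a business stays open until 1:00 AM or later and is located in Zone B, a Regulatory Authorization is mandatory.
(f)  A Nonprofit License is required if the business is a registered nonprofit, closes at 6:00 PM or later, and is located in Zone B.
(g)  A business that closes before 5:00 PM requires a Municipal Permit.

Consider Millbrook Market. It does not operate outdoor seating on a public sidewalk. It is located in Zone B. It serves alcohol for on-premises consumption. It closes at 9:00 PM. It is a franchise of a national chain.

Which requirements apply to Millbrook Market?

Annual Authorization, Regulatory License, Regulatory Registration

(a) closes 9:00 PM, at/before 2:00 AM → Regulatory License required.
(b) closes 9:00 PM, after 7:00 PM → Daytime Authorization not required.
(c) is a franchise of a national chain → Annual Authorization required.
(d) closes 9:00 PM, after 5:00 PM; serves alcohol for on-premises consumption → Regulatory Registration required.
(e) closes 9:00 PM, at/before 1:00 AM; is located in Zone B → Regulatory Authorization not required.
(f) is a franchise of a national chain (not: is a registered nonprofit); closes 9:00 PM, after 6:00 PM; is located in Zone B → Nonprofit License not required.
(g) closes 9:00 PM, after 5:00 PM → Municipal Permit not required.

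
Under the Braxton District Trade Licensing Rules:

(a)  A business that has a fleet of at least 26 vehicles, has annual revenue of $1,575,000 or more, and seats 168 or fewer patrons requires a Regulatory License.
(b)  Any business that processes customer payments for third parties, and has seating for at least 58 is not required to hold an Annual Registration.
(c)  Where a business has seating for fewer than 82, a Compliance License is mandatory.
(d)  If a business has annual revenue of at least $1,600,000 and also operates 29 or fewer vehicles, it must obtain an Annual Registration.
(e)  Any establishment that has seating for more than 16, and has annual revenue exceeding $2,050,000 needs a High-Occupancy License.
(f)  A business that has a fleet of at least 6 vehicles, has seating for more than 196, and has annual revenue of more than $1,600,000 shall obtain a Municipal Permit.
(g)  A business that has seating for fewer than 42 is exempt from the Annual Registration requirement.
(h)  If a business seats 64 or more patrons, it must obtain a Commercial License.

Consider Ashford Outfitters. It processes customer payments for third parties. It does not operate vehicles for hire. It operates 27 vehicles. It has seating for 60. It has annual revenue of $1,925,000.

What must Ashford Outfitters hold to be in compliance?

(a) vehicles 27 ≥ 26; revenue $1,925,000 ≥ $1,575,000; seating 60 ≤ 168 → Regulatory License required.
(b) processes customer payments for third parties; seating 60 ≥ 58 → exempt from Annual Registration.
(c) seating 60 < 82 → Compliance License required.
(d) revenue $1,925,000 ≥ $1,600,000; vehicles 27 ≤ 29 → Annual Registration required.
(e) seating 60 > 16; revenue $1,925,000 ≤ $2,050,000 → High-Occupancy License not required.
(f) vehicles 27 ≥ 6; seating 60 ≤ 196; revenue $1,925,000 > $1,600,000 → Municipal Permit not required.
(g) seating 60 ≥ 42 → Annual Registration exemption does not apply.
(h) seating 60 < 64 → Commercial License not required.

Compliance License, Regulatory License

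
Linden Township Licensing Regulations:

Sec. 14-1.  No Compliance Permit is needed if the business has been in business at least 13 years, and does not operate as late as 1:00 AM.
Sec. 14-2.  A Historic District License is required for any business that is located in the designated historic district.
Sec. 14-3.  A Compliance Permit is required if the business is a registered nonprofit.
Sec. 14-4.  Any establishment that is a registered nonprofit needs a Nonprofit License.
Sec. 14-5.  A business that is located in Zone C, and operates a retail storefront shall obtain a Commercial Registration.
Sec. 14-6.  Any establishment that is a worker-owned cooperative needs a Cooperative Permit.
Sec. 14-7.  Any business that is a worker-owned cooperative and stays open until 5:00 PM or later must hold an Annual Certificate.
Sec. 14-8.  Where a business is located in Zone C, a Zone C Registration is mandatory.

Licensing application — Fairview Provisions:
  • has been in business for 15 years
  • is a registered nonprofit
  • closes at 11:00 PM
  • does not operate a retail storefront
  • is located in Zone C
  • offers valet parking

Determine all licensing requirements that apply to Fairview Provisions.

Sec. 14-1. years in business 15 ≥ 13; closes 11:00 PM, at/before 1:00 AM → exempt from Compliance Permit.
Sec. 14-2. is located in Zone C (not: is located in the designated historic district) → Historic District License not required.
Sec. 14-3. is a registered nonprofit → Compliance Permit required.
Sec. 14-4. is a registered nonprofit → Nonprofit License required.
Sec. 14-5. is located in Zone C; does not operate a retail storefront → Commercial Registration not required.
Sec. 14-6. is a registered nonprofit (not: is a worker-owned cooperative) → Cooperative Permit not required.
Sec. 14-7. is a registered nonprofit (not: is a worker-owned cooperative); closes 11:00 PM, after 5:00 PM → Annual Certificate not required.
Sec. 14-8. is located in Zone C → Zone C Registration required.

Nonprofit License, Zone C Registration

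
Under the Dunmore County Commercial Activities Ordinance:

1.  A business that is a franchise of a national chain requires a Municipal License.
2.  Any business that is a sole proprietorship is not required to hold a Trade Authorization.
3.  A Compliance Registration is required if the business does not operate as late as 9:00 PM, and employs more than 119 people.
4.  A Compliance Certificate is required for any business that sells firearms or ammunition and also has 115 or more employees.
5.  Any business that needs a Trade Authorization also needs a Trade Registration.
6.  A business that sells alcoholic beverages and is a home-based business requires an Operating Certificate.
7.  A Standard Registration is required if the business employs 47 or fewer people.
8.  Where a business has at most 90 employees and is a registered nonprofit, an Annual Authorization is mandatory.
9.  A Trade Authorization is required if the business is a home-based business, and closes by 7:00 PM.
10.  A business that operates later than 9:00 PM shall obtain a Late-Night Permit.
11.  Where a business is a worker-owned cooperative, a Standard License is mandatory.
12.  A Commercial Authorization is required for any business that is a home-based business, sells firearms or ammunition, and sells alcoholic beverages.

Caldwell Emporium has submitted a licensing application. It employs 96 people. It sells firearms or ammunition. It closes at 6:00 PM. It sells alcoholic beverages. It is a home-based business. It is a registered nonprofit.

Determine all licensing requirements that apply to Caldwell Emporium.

Commercial Authorization, Operating Certificate, Trade Authorization, Trade Registration

1. is a registered nonprofit (not: is a franchise of a national chain) → Municipal License not required.
2. is a registered nonprofit (not: is a sole proprietorship) → Trade Authorization exemption does not apply.
3. closes 6:00 PM, at/before 9:00 PM; employees 96 ≤ 119 → Compliance Registration not required.
4. sells firearms or ammunition; employees 96 < 115 → Compliance Certificate not required.
5. Trade Authorization is required → Trade Registration also required.
6. sells alcoholic beverages; is a home-based business → Operating Certificate required.
7. employees 96 > 47 → Standard Registration not required.
8. employees 96 > 90; is a registered nonprofit → Annual Authorization not required.
9. is a home-based business; closes 6:00 PM, at/before 7:00 PM → Trade Authorization required.
10. closes 6:00 PM, at/before 9:00 PM → Late-Night Permit not required.
11. is a registered nonprofit (not: is a worker-owned cooperative) → Standard License not required.
12. is a home-based business; sells firearms or ammunition; sells alcoholic beverages → Commercial Authorization required.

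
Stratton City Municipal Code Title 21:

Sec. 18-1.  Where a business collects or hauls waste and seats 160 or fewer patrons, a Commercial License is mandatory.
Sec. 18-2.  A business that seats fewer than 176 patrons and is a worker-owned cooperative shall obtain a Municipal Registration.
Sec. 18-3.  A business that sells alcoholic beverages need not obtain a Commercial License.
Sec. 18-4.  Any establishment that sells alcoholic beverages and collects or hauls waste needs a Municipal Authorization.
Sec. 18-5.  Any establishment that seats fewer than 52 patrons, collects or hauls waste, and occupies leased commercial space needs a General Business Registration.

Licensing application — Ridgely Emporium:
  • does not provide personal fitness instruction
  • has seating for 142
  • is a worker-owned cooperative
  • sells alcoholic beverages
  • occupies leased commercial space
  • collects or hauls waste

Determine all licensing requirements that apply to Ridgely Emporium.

Municipal Authorization, Municipal Registration

Sec. 18-1. collects or hauls waste; seating 142 ≤ 160 → Commercial License required.
Sec. 18-2. seating 142 < 176; is a worker-owned cooperative → Municipal Registration required.
Sec. 18-3. sells alcoholic beverages → exempt from Commercial License.
Sec. 18-4. sells alcoholic beverages; collects or hauls waste → Municipal Authorization required.
Sec. 18-5. seating 142 ≥ 52; collects or hauls waste; occupies leased commercial space → General Business Registration not required.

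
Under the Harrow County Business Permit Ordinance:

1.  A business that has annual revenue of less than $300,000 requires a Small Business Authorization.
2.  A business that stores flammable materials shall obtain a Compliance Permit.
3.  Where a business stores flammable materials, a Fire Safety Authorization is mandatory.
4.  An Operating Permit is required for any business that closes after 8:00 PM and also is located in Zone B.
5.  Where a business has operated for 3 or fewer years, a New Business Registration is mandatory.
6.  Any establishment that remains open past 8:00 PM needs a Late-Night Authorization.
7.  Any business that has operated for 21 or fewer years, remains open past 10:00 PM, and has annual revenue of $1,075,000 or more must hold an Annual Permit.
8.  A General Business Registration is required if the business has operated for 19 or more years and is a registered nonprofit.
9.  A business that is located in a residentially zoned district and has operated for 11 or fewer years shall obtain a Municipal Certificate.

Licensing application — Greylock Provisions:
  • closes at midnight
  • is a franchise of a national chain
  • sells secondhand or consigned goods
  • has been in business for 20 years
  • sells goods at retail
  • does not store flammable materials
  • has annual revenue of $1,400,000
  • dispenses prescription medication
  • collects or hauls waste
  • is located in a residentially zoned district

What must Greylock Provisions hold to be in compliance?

Annual Permit, Late-Night Authorization

1. revenue $1,400,000 ≥ $300,000 → Small Business Authorization not required.
2. does not store flammable materials → Compliance Permit not required.
3. does not store flammable materials → Fire Safety Authorization not required.
4. closes midnight, after 8:00 PM; is located in a residentially zoned district (not: is located in Zone B) → Operating Permit not required.
5. years in business 20 > 3 → New Business Registration not required.
6. closes midnight, after 8:00 PM → Late-Night Authorization required.
7. years in business 20 ≤ 21; closes midnight, after 10:00 PM; revenue $1,400,000 ≥ $1,075,000 → Annual Permit required.
8. years in business 20 ≥ 19; is a franchise of a national chain (not: is a registered nonprofit) → General Business Registration not required.
9. is located in a residentially zoned district; years in business 20 > 11 → Municipal Certificate not required.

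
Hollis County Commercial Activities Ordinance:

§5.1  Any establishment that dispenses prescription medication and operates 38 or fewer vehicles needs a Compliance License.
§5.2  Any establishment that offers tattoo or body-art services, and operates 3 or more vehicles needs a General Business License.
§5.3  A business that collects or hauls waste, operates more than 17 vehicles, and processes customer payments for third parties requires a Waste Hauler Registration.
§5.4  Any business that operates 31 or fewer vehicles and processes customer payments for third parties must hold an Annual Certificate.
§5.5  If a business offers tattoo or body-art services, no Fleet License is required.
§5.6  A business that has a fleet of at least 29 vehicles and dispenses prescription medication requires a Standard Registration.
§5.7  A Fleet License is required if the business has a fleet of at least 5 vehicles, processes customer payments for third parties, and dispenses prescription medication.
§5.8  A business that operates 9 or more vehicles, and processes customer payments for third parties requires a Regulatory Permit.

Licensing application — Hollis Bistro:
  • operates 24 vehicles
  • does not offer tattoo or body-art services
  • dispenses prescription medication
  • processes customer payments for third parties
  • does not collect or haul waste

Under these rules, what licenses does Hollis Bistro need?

§5.1 dispenses prescription medication; vehicles 24 ≤ 38 → Compliance License required.
§5.2 does not offer tattoo or body-art services; vehicles 24 ≥ 3 → General Business License not required.
§5.3 does not collect or haul waste; vehicles 24 > 17; processes customer payments for third parties → Waste Hauler Registration not required.
§5.4 vehicles 24 ≤ 31; processes customer payments for third parties → Annual Certificate required.
§5.5 does not offer tattoo or body-art services → Fleet License exemption does not apply.
§5.6 vehicles 24 < 29; dispenses prescription medication → Standard Registration not required.
§5.7 vehicles 24 ≥ 5; processes customer payments for third parties; dispenses prescription medication → Fleet License required.
§5.8 vehicles 24 ≥ 9; processes customer payments for third parties → Regulatory Permit required.

Annual Certificate, Compliance License, Fleet License, Regulatory Permit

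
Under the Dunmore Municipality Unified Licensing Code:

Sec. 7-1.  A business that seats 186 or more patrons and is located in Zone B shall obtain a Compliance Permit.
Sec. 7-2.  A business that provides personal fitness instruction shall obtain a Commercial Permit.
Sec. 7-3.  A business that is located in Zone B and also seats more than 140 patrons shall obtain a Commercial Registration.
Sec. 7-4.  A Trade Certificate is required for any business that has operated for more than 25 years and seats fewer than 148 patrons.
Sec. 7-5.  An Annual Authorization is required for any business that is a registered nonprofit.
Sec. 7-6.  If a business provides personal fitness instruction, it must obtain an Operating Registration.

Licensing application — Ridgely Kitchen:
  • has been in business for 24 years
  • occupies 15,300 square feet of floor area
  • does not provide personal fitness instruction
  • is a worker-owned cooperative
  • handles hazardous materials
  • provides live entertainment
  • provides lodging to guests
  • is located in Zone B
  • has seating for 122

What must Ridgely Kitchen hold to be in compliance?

None

Sec. 7-1. seating 122 < 186; is located in Zone B → Compliance Permit not required.
Sec. 7-2. does not provide personal fitness instruction → Commercial Permit not required.
Sec. 7-3. is located in Zone B; seating 122 ≤ 140 → Commercial Registration not required.
Sec. 7-4. years in business 24 ≤ 25; seating 122 < 148 → Trade Certificate not required.
Sec. 7-5. is a worker-owned cooperative (not: is a registered nonprofit) → Annual Authorization not required.
Sec. 7-6. does not provide personal fitness instruction → Operating Registration not required.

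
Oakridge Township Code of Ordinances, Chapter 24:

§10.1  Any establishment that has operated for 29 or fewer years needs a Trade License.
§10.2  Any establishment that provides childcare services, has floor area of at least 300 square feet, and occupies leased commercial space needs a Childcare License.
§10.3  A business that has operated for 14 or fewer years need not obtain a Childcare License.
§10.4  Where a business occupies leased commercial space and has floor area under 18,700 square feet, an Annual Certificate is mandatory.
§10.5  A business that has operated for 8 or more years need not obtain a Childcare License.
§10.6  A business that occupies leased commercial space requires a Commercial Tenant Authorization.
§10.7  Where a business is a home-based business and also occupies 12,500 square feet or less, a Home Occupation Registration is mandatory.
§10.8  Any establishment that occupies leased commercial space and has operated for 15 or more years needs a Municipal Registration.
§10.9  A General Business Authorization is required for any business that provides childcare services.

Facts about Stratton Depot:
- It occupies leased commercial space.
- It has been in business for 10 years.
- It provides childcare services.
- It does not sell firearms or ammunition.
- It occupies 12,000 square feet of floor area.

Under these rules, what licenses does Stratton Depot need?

§10.1 years in business 10 ≤ 29 → Trade License required.
§10.2 provides childcare services; floor area 12,000 square feet ≥ 300 square feet; occupies leased commercial space → Childcare License required.
§10.3 years in business 10 ≤ 14 → exempt from Childcare License.
§10.4 occupies leased commercial space; floor area 12,000 square feet < 18,700 square feet → Annual Certificate required.
§10.5 years in business 10 ≥ 8 → exempt from Childcare License.
§10.6 occupies leased commercial space → Commercial Tenant Authorization required.
§10.7 occupies leased commercial space (not: is a home-based business); floor area 12,000 square feet ≤ 12,500 square feet → Home Occupation Registration not required.
§10.8 occupies leased commercial space; years in business 10 < 15 → Municipal Registration not required.
§10.9 provides childcare services → General Business Authorization required.

Annual Certificate, Commercial Tenant Authorization, General Business Authorization, Trade License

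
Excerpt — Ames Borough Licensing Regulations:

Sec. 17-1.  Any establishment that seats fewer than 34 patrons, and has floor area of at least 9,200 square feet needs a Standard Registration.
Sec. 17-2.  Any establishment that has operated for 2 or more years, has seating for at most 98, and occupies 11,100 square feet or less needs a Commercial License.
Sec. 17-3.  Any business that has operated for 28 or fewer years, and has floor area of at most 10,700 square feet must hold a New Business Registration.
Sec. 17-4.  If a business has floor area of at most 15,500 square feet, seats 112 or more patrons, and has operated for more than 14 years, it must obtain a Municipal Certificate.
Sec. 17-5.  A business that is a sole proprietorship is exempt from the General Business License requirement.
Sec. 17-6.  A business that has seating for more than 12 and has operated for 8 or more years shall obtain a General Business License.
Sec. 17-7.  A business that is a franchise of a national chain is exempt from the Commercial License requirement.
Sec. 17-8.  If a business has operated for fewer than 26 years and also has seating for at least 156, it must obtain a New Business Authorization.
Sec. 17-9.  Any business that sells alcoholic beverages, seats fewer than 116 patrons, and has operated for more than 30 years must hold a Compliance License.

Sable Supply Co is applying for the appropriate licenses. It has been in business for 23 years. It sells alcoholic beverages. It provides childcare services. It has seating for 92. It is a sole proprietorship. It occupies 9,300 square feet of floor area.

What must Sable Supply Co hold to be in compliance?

Commercial License, New Business Registration

Sec. 17-1. seating 92 ≥ 34; floor area 9,300 square feet ≥ 9,200 square feet → Standard Registration not required.
Sec. 17-2. years in business 23 ≥ 2; seating 92 ≤ 98; floor area 9,300 square feet ≤ 11,100 square feet → Commercial License required.
Sec. 17-3. years in business 23 ≤ 28; floor area 9,300 square feet ≤ 10,700 square feet → New Business Registration required.
Sec. 17-4. floor area 9,300 square feet ≤ 15,500 square feet; seating 92 < 112; years in business 23 > 14 → Municipal Certificate not required.
Sec. 17-5. is a sole proprietorship → exempt from General Business License.
Sec. 17-6. seating 92 > 12; years in business 23 ≥ 8 → General Business License required.
Sec. 17-7. is a sole proprietorship (not: is a franchise of a national chain) → Commercial License exemption does not apply.
Sec. 17-8. years in business 23 < 26; seating 92 < 156 → New Business Authorization not required.
Sec. 17-9. sells alcoholic beverages; seating 92 < 116; years in business 23 ≤ 30 → Compliance License not required.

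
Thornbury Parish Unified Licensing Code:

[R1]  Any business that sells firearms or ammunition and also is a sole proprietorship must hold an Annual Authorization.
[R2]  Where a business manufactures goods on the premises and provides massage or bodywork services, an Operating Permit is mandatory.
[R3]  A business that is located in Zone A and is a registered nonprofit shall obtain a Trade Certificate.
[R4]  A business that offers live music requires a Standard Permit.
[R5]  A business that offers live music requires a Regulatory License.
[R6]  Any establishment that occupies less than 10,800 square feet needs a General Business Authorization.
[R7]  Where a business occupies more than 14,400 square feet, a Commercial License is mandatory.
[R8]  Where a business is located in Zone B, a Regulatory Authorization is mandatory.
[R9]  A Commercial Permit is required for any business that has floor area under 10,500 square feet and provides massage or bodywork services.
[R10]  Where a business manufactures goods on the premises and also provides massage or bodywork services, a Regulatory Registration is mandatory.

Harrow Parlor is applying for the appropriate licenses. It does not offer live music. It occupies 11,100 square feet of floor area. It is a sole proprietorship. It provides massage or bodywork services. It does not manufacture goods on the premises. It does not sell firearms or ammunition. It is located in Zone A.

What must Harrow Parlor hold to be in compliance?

[R1] does not sell firearms or ammunition; is a sole proprietorship → Annual Authorization not required.
[R2] does not manufacture goods on the premises; provides massage or bodywork services → Operating Permit not required.
[R3] is located in Zone A; is a sole proprietorship (not: is a registered nonprofit) → Trade Certificate not required.
[R4] does not offer live music → Standard Permit not required.
[R5] does not offer live music → Regulatory License not required.
[R6] floor area 11,100 square feet ≥ 10,800 square feet → General Business Authorization not required.
[R7] floor area 11,100 square feet ≤ 14,400 square feet → Commercial License not required.
[R8] is located in Zone A (not: is located in Zone B) → Regulatory Authorization not required.
[R9] floor area 11,100 square feet ≥ 10,500 square feet; provides massage or bodywork services → Commercial Permit not required.
[R10] does not manufacture goods on the premises; provides massage or bodywork services → Regulatory Registration not required.

None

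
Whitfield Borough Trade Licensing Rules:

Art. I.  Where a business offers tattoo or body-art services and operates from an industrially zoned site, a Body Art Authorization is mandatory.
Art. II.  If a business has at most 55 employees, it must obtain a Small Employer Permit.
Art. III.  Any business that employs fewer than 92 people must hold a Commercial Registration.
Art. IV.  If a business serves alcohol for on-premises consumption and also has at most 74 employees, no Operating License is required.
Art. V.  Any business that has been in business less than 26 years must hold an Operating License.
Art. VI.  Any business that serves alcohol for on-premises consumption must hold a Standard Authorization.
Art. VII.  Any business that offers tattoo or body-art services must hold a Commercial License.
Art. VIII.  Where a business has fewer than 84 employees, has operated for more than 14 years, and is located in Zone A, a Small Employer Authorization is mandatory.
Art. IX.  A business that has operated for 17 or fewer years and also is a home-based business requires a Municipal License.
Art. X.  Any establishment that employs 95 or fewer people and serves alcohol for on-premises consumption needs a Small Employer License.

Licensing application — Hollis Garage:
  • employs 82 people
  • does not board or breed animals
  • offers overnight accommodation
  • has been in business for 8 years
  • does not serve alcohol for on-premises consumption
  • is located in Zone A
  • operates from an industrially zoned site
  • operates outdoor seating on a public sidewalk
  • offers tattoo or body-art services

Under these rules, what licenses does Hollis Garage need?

Body Art Authorization, Commercial License, Commercial Registration, Operating License

Art. I. offers tattoo or body-art services; operates from an industrially zoned site → Body Art Authorization required.
Art. II. employees 82 > 55 → Small Employer Permit not required.
Art. III. employees 82 < 92 → Commercial Registration required.
Art. IV. does not serve alcohol for on-premises consumption; employees 82 > 74 → Operating License exemption does not apply.
Art. V. years in business 8 < 26 → Operating License required.
Art. VI. does not serve alcohol for on-premises consumption → Standard Authorization not required.
Art. VII. offers tattoo or body-art services → Commercial License required.
Art. VIII. employees 82 < 84; years in business 8 ≤ 14; is located in Zone A → Small Employer Authorization not required.
Art. IX. years in business 8 ≤ 17; operates from an industrially zoned site (not: is a home-based business) → Municipal License not required.
Art. X. employees 82 ≤ 95; does not serve alcohol for on-premises consumption → Small Employer License not required.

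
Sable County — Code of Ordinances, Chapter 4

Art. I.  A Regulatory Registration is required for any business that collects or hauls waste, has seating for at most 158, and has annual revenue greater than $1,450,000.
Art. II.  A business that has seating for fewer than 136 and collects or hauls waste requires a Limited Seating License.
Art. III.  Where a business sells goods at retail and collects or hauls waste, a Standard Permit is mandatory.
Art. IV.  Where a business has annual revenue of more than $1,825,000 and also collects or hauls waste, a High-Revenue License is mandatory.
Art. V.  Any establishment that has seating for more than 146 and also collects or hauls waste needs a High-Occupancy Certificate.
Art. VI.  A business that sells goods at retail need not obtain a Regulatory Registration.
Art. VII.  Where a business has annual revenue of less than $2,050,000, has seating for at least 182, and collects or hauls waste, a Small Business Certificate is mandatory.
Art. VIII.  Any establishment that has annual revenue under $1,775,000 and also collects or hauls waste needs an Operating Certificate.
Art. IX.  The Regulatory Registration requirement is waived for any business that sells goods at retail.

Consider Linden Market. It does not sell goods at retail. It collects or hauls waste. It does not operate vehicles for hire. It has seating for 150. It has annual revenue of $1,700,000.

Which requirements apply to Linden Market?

Art. I. collects or hauls waste; seating 150 ≤ 158; revenue $1,700,000 > $1,450,000 → Regulatory Registration required.
Art. II. seating 150 ≥ 136; collects or hauls waste → Limited Seating License not required.
Art. III. does not sell goods at retail; collects or hauls waste → Standard Permit not required.
Art. IV. revenue $1,700,000 ≤ $1,825,000; collects or hauls waste → High-Revenue License not required.
Art. V. seating 150 > 146; collects or hauls waste → High-Occupancy Certificate required.
Art. VI. does not sell goods at retail → Regulatory Registration exemption does not apply.
Art. VII. revenue $1,700,000 < $2,050,000; seating 150 < 182; collects or hauls waste → Small Business Certificate not required.
Art. VIII. revenue $1,700,000 < $1,775,000; collects or hauls waste → Operating Certificate required.
Art. IX. does not sell goods at retail → Regulatory Registration exemption does not apply.

High-Occupancy Certificate, Operating Certificate, Regulatory Registration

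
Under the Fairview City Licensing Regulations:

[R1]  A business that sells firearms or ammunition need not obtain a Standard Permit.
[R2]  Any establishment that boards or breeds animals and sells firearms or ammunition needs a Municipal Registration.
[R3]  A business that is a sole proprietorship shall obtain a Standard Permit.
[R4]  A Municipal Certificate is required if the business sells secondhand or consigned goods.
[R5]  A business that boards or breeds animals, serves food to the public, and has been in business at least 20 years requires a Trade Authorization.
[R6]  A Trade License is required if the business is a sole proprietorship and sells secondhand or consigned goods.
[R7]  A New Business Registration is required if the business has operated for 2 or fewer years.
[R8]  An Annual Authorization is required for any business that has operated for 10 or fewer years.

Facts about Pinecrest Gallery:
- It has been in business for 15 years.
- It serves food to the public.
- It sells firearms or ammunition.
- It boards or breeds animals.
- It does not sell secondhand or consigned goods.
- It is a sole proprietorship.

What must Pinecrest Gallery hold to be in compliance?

[R1] sells firearms or ammunition → exempt from Standard Permit.
[R2] boards or breeds animals; sells firearms or ammunition → Municipal Registration required.
[R3] is a sole proprietorship → Standard Permit required.
[R4] does not sell secondhand or consigned goods → Municipal Certificate not required.
[R5] boards or breeds animals; serves food to the public; years in business 15 < 20 → Trade Authorization not required.
[R6] is a sole proprietorship; does not sell secondhand or consigned goods → Trade License not required.
[R7] years in business 15 > 2 → New Business Registration not required.
[R8] years in business 15 > 10 → Annual Authorization not required.

Municipal Registration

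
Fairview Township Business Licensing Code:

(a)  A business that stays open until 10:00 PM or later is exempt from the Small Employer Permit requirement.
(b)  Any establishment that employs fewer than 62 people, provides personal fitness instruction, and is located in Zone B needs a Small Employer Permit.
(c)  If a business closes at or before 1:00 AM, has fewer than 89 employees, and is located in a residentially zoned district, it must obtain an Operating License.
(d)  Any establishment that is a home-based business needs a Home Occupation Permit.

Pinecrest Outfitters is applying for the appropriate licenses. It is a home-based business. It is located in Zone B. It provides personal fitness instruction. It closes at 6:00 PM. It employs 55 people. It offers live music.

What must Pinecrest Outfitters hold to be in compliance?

Home Occupation Permit, Small Employer Permit

(a) closes 6:00 PM, at/before 10:00 PM → Small Employer Permit exemption does not apply.
(b) employees 55 < 62; provides personal fitness instruction; is located in Zone B → Small Employer Permit required.
(c) closes 6:00 PM, at/before 1:00 AM; employees 55 < 89; is located in Zone B (not: is located in a residentially zoned district) → Operating License not required.
(d) is a home-based business → Home Occupation Permit required.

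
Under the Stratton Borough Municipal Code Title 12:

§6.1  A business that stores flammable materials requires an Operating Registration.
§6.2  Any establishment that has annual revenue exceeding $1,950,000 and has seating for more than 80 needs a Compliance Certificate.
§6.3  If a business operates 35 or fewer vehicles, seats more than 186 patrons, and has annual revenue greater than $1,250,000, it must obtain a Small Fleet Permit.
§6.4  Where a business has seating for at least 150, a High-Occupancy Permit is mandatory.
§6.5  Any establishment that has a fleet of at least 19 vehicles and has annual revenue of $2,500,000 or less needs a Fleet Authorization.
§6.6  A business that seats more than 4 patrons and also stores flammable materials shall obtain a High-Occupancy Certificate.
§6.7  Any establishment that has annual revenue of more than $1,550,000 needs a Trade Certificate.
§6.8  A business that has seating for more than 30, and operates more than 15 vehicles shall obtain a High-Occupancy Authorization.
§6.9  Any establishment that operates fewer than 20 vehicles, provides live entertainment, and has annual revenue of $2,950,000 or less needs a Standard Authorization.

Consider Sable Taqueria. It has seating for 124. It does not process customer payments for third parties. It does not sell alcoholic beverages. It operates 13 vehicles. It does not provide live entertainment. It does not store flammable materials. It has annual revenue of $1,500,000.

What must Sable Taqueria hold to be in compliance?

None

§6.1 does not store flammable materials → Operating Registration not required.
§6.2 revenue $1,500,000 ≤ $1,950,000; seating 124 > 80 → Compliance Certificate not required.
§6.3 vehicles 13 ≤ 35; seating 124 ≤ 186; revenue $1,500,000 > $1,250,000 → Small Fleet Permit not required.
§6.4 seating 124 < 150 → High-Occupancy Permit not required.
§6.5 vehicles 13 < 19; revenue $1,500,000 ≤ $2,500,000 → Fleet Authorization not required.
§6.6 seating 124 > 4; does not store flammable materials → High-Occupancy Certificate not required.
§6.7 revenue $1,500,000 ≤ $1,550,000 → Trade Certificate not required.
§6.8 seating 124 > 30; vehicles 13 ≤ 15 → High-Occupancy Authorization not required.
§6.9 vehicles 13 < 20; does not provide live entertainment; revenue $1,500,000 ≤ $2,950,000 → Standard Authorization not required.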